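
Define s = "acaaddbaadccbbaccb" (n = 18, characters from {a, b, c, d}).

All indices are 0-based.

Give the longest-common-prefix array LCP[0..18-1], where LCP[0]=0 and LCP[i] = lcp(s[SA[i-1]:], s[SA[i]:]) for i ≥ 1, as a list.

sorted suffixes:
  #0 SA[0]=7  'aadccbbaccb'
  #1 SA[1]=2  'aaddbaadccbbaccb'
  #2 SA[2]=0  'acaaddbaadccbbaccb'
  #3 SA[3]=14  'accb'
  #4 SA[4]=8  'adccbbaccb'
  #5 SA[5]=3  'addbaadccbbaccb'
  #6 SA[6]=17  'b'
  #7 SA[7]=6  'baadccbbaccb'
  #8 SA[8]=13  'baccb'
  #9 SA[9]=12  'bbaccb'
  #10 SA[10]=1  'caaddbaadccbbaccb'
  #11 SA[11]=16  'cb'
  #12 SA[12]=11  'cbbaccb'
  #13 SA[13]=15  'ccb'
  #14 SA[14]=10  'ccbbaccb'
  #15 SA[15]=5  'dbaadccbbaccb'
  #16 SA[16]=9  'dccbbaccb'
  #17 SA[17]=4  'ddbaadccbbaccb'

SA = [7, 2, 0, 14, 8, 3, 17, 6, 13, 12, 1, 16, 11, 15, 10, 5, 9, 4]
i: (SA[i-1],SA[i]) lcp shared
  1: (7,2) 3 'aad'
  2: (2,0) 1 'a'
  3: (0,14) 2 'ac'
  4: (14,8) 1 'a'
  5: (8,3) 2 'ad'
  6: (3,17) 0 ''
  7: (17,6) 1 'b'
  8: (6,13) 2 'ba'
  9: (13,12) 1 'b'
  10: (12,1) 0 ''
  11: (1,16) 1 'c'
  12: (16,11) 2 'cb'
  13: (11,15) 1 'c'
  14: (15,10) 3 'ccb'
  15: (10,5) 0 ''
  16: (5,9) 1 'd'
  17: (9,4) 1 'd'

[0, 3, 1, 2, 1, 2, 0, 1, 2, 1, 0, 1, 2, 1, 3, 0, 1, 1]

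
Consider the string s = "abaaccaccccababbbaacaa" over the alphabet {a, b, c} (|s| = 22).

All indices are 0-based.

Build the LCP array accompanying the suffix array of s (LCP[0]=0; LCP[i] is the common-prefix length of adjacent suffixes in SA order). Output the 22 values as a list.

[0, 1, 2, 3, 1, 3, 2, 1, 2, 3, 0, 4, 2, 1, 2, 0, 2, 2, 1, 3, 2, 3]

rank | idx | suffix
   0 |  21 | a
   1 |  20 | aa
   2 |  17 | aacaa
   3 |   2 | aaccaccccababbbaacaa
   4 |   0 | abaaccaccccababbbaacaa
   5 |  11 | ababbbaacaa
   6 |  13 | abbbaacaa
   7 |  18 | acaa
   8 |   3 | accaccccababbbaacaa
   9 |   6 | accccababbbaacaa
  10 |  16 | baacaa
  11 |   1 | baaccaccccababbbaacaa
  12 |  12 | babbbaacaa
  13 |  15 | bbaacaa
  14 |  14 | bbbaacaa
  15 |  19 | caa
  16 |  10 | cababbbaacaa
  17 |   5 | caccccababbbaacaa
  18 |   9 | ccababbbaacaa
  19 |   4 | ccaccccababbbaacaa
  20 |   8 | cccababbbaacaa
  21 |   7 | ccccababbbaacaa

SA = [21, 20, 17, 2, 0, 11, 13, 18, 3, 6, 16, 1, 12, 15, 14, 19, 10, 5, 9, 4, 8, 7]
i: (SA[i-1],SA[i]) lcp shared
  1: (21,20) 1 'a'
  2: (20,17) 2 'aa'
  3: (17,2) 3 'aac'
  4: (2,0) 1 'a'
  5: (0,11) 3 'aba'
  6: (11,13) 2 'ab'
  7: (13,18) 1 'a'
  8: (18,3) 2 'ac'
  9: (3,6) 3 'acc'
  10: (6,16) 0 ''
  11: (16,1) 4 'baac'
  12: (1,12) 2 'ba'
  13: (12,15) 1 'b'
  14: (15,14) 2 'bb'
  15: (14,19) 0 ''
  16: (19,10) 2 'ca'
  17: (10,5) 2 'ca'
  18: (5,9) 1 'c'
  19: (9,4) 3 'cca'
  20: (4,8) 2 'cc'
  21: (8,7) 3 'ccc'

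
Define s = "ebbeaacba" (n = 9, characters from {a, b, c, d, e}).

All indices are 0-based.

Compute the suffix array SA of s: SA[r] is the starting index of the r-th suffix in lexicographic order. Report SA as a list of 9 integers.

sorted suffixes:
  #0 SA[0]=8  'a'
  #1 SA[1]=4  'aacba'
  #2 SA[2]=5  'acba'
  #3 SA[3]=7  'ba'
  #4 SA[4]=1  'bbeaacba'
  #5 SA[5]=2  'beaacba'
  #6 SA[6]=6  'cba'
  #7 SA[7]=3  'eaacba'
  #8 SA[8]=0  'ebbeaacba'

[8, 4, 5, 7, 1, 2, 6, 3, 0]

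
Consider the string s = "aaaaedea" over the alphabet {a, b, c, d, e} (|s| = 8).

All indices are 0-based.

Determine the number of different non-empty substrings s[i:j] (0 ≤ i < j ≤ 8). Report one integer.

28

rank | idx | suffix
   0 |   7 | a
   1 |   0 | aaaaedea
   2 |   1 | aaaedea
   3 |   2 | aaedea
   4 |   3 | aedea
   5 |   5 | dea
   6 |   6 | ea
   7 |   4 | edea

SA = [7, 0, 1, 2, 3, 5, 6, 4]
rank  pair      lcp
   1  s[7:],s[0:]  1  'a'
   2  s[0:],s[1:]  3  'aaa'
   3  s[1:],s[2:]  2  'aa'
   4  s[2:],s[3:]  1  'a'
   5  s[3:],s[5:]  0  ''
   6  s[5:],s[6:]  0  ''
   7  s[6:],s[4:]  1  'e'

n(n+1)/2 = 8·9/2 = 36
Σ LCP = 0 + 1 + 3 + 2 + 1 + 0 + 0 + 1 = 8
distinct = 36 − 8 = 28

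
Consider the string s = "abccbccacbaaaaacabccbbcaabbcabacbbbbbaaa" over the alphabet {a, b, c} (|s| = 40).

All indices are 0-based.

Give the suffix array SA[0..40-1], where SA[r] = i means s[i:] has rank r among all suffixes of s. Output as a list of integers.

[39, 38, 37, 10, 11, 12, 23, 13, 28, 24, 16, 0, 14, 7, 30, 36, 9, 29, 35, 34, 33, 32, 20, 25, 21, 26, 4, 17, 1, 22, 27, 15, 6, 8, 31, 19, 3, 5, 18, 2]

rank→(start, suffix):
  0 → (39, 'a')
  1 → (38, 'aa')
  2 → (37, 'aaa')
  3 → (10, 'aaaaacabccbbcaabbcabacbbbbbaaa')
  4 → (11, 'aaaacabccbbcaabbcabacbbbbbaaa')
  5 → (12, 'aaacabccbbcaabbcabacbbbbbaaa')
  6 → (23, 'aabbcabacbbbbbaaa')
  7 → (13, 'aacabccbbcaabbcabacbbbbbaaa')
  8 → (28, 'abacbbbbbaaa')
  9 → (24, 'abbcabacbbbbbaaa')
  10 → (16, 'abccbbcaabbcabacbbbbbaaa')
  11 → (0, 'abccbccacbaaaaacabccbbcaabbcabacbbbbbaaa')
  12 → (14, 'acabccbbcaabbcabacbbbbbaaa')
  13 → (7, 'acbaaaaacabccbbcaabbcabacbbbbbaaa')
  14 → (30, 'acbbbbbaaa')
  15 → (36, 'baaa')
  16 → (9, 'baaaaacabccbbcaabbcabacbbbbbaaa')
  17 → (29, 'bacbbbbbaaa')
  18 → (35, 'bbaaa')
  19 → (34, 'bbbaaa')
  20 → (33, 'bbbbaaa')
  21 → (32, 'bbbbbaaa')
  22 → (20, 'bbcaabbcabacbbbbbaaa')
  23 → (25, 'bbcabacbbbbbaaa')
  24 → (21, 'bcaabbcabacbbbbbaaa')
  25 → (26, 'bcabacbbbbbaaa')
  26 → (4, 'bccacbaaaaacabccbbcaabbcabacbbbbbaaa')
  27 → (17, 'bccbbcaabbcabacbbbbbaaa')
  28 → (1, 'bccbccacbaaaaacabccbbcaabbcabacbbbbbaaa')
  29 → (22, 'caabbcabacbbbbbaaa')
  30 → (27, 'cabacbbbbbaaa')
  31 → (15, 'cabccbbcaabbcabacbbbbbaaa')
  32 → (6, 'cacbaaaaacabccbbcaabbcabacbbbbbaaa')
  33 → (8, 'cbaaaaacabccbbcaabbcabacbbbbbaaa')
  34 → (31, 'cbbbbbaaa')
  35 → (19, 'cbbcaabbcabacbbbbbaaa')
  36 → (3, 'cbccacbaaaaacabccbbcaabbcabacbbbbbaaa')
  37 → (5, 'ccacbaaaaacabccbbcaabbcabacbbbbbaaa')
  38 → (18, 'ccbbcaabbcabacbbbbbaaa')
  39 → (2, 'ccbccacbaaaaacabccbbcaabbcabacbbbbbaaa')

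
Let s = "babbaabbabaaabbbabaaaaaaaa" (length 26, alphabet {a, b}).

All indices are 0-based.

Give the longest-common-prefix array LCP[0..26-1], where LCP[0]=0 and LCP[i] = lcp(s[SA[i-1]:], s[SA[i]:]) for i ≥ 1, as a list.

[0, 1, 2, 3, 4, 5, 6, 7, 3, 2, 4, 1, 5, 2, 4, 3, 0, 4, 3, 2, 6, 3, 1, 3, 7, 2]

sorted suffixes:
  #0 SA[0]=25  'a'
  #1 SA[1]=24  'aa'
  #2 SA[2]=23  'aaa'
  #3 SA[3]=22  'aaaa'
  #4 SA[4]=21  'aaaaa'
  #5 SA[5]=20  'aaaaaa'
  #6 SA[6]=19  'aaaaaaa'
  #7 SA[7]=18  'aaaaaaaa'
  #8 SA[8]=10  'aaabbbabaaaaaaaa'
  #9 SA[9]=4  'aabbabaaabbbabaaaaaaaa'
  #10 SA[10]=11  'aabbbabaaaaaaaa'
  #11 SA[11]=16  'abaaaaaaaa'
  #12 SA[12]=8  'abaaabbbabaaaaaaaa'
  #13 SA[13]=1  'abbaabbabaaabbbabaaaaaaaa'
  #14 SA[14]=5  'abbabaaabbbabaaaaaaaa'
  #15 SA[15]=12  'abbbabaaaaaaaa'
  #16 SA[16]=17  'baaaaaaaa'
  #17 SA[17]=9  'baaabbbabaaaaaaaa'
  #18 SA[18]=3  'baabbabaaabbbabaaaaaaaa'
  #19 SA[19]=15  'babaaaaaaaa'
  #20 SA[20]=7  'babaaabbbabaaaaaaaa'
  #21 SA[21]=0  'babbaabbabaaabbbabaaaaaaaa'
  #22 SA[22]=2  'bbaabbabaaabbbabaaaaaaaa'
  #23 SA[23]=14  'bbabaaaaaaaa'
  #24 SA[24]=6  'bbabaaabbbabaaaaaaaa'
  #25 SA[25]=13  'bbbabaaaaaaaa'

SA = [25, 24, 23, 22, 21, 20, 19, 18, 10, 4, 11, 16, 8, 1, 5, 12, 17, 9, 3, 15, 7, 0, 2, 14, 6, 13]
[i] adj suffixes → lcp
  [1] 25/24 → 1 ('a')
  [2] 24/23 → 2 ('aa')
  [3] 23/22 → 3 ('aaa')
  [4] 22/21 → 4 ('aaaa')
  [5] 21/20 → 5 ('aaaaa')
  [6] 20/19 → 6 ('aaaaaa')
  [7] 19/18 → 7 ('aaaaaaa')
  [8] 18/10 → 3 ('aaa')
  [9] 10/4 → 2 ('aa')
  [10] 4/11 → 4 ('aabb')
  [11] 11/16 → 1 ('a')
  [12] 16/8 → 5 ('abaaa')
  [13] 8/1 → 2 ('ab')
  [14] 1/5 → 4 ('abba')
  [15] 5/12 → 3 ('abb')
  [16] 12/17 → 0 ('')
  [17] 17/9 → 4 ('baaa')
  [18] 9/3 → 3 ('baa')
  [19] 3/15 → 2 ('ba')
  [20] 15/7 → 6 ('babaaa')
  [21] 7/0 → 3 ('bab')
  [22] 0/2 → 1 ('b')
  [23] 2/14 → 3 ('bba')
  [24] 14/6 → 7 ('bbabaaa')
  [25] 6/13 → 2 ('bb')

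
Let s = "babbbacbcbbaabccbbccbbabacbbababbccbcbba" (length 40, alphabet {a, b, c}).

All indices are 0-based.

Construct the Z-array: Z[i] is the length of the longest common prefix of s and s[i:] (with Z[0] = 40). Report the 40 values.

[40, 0, 1, 1, 2, 0, 0, 1, 0, 1, 2, 0, 0, 1, 0, 0, 1, 1, 0, 0, 1, 3, 0, 2, 0, 0, 1, 3, 0, 4, 0, 1, 1, 0, 0, 1, 0, 1, 2, 0]

Z[0]=40
i=1: i≥r, start 0; Z[1]=0
i=2: i≥r, start 0; Z[2]=1 grow→box=[2,3)
i=3: i≥r, start 0; Z[3]=1 grow→box=[3,4)
i=4: i≥r, start 0; Z[4]=2 grow→box=[4,6)
i=5: min(r-i=1, Z[1]=0)=0; Z[5]=0
i=6: i≥r, start 0; Z[6]=0
i=7: i≥r, start 0; Z[7]=1 grow→box=[7,8)
i=8: i≥r, start 0; Z[8]=0
i=9: i≥r, start 0; Z[9]=1 grow→box=[9,10)
i=10: i≥r, start 0; Z[10]=2 grow→box=[10,12)
i=11: min(r-i=1, Z[1]=0)=0; Z[11]=0
i=12: i≥r, start 0; Z[12]=0
i=13: i≥r, start 0; Z[13]=1 grow→box=[13,14)
i=14: i≥r, start 0; Z[14]=0
i=15: i≥r, start 0; Z[15]=0
i=16: i≥r, start 0; Z[16]=1 grow→box=[16,17)
i=17: i≥r, start 0; Z[17]=1 grow→box=[17,18)
i=18: i≥r, start 0; Z[18]=0
i=19: i≥r, start 0; Z[19]=0
i=20: i≥r, start 0; Z[20]=1 grow→box=[20,21)
i=21: i≥r, start 0; Z[21]=3 grow→box=[21,24)
i=22: min(r-i=2, Z[1]=0)=0; Z[22]=0
i=23: min(r-i=1, Z[2]=1)=1; Z[23]=2 grow→box=[23,25)
i=24: min(r-i=1, Z[1]=0)=0; Z[24]=0
i=25: i≥r, start 0; Z[25]=0
i=26: i≥r, start 0; Z[26]=1 grow→box=[26,27)
i=27: i≥r, start 0; Z[27]=3 grow→box=[27,30)
i=28: min(r-i=2, Z[1]=0)=0; Z[28]=0
i=29: min(r-i=1, Z[2]=1)=1; Z[29]=4 grow→box=[29,33)
i=30: min(r-i=3, Z[1]=0)=0; Z[30]=0
i=31: min(r-i=2, Z[2]=1)=1; Z[31]=1
i=32: min(r-i=1, Z[3]=1)=1; Z[32]=1
i=33: i≥r, start 0; Z[33]=0
i=34: i≥r, start 0; Z[34]=0
i=35: i≥r, start 0; Z[35]=1 grow→box=[35,36)
i=36: i≥r, start 0; Z[36]=0
i=37: i≥r, start 0; Z[37]=1 grow→box=[37,38)
i=38: i≥r, start 0; Z[38]=2 grow→box=[38,40)
i=39: min(r-i=1, Z[1]=0)=0; Z[39]=0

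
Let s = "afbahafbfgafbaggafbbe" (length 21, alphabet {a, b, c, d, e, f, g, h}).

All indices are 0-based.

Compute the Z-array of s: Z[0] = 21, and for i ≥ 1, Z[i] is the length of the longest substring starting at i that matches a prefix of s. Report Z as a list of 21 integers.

[21, 0, 0, 1, 0, 3, 0, 0, 0, 0, 4, 0, 0, 1, 0, 0, 3, 0, 0, 0, 0]

Z[0]=21
i=1: i≥r, start 0; Z[1]=0
i=2: i≥r, start 0; Z[2]=0
i=3: i≥r, start 0; Z[3]=1 grow→box=[3,4)
i=4: i≥r, start 0; Z[4]=0
i=5: i≥r, start 0; Z[5]=3 grow→box=[5,8)
i=6: min(r-i=2, Z[1]=0)=0; Z[6]=0
i=7: min(r-i=1, Z[2]=0)=0; Z[7]=0
i=8: i≥r, start 0; Z[8]=0
i=9: i≥r, start 0; Z[9]=0
i=10: i≥r, start 0; Z[10]=4 grow→box=[10,14)
i=11: min(r-i=3, Z[1]=0)=0; Z[11]=0
i=12: min(r-i=2, Z[2]=0)=0; Z[12]=0
i=13: min(r-i=1, Z[3]=1)=1; Z[13]=1
i=14: i≥r, start 0; Z[14]=0
i=15: i≥r, start 0; Z[15]=0
i=16: i≥r, start 0; Z[16]=3 grow→box=[16,19)
i=17: min(r-i=2, Z[1]=0)=0; Z[17]=0
i=18: min(r-i=1, Z[2]=0)=0; Z[18]=0
i=19: i≥r, start 0; Z[19]=0
i=20: i≥r, start 0; Z[20]=0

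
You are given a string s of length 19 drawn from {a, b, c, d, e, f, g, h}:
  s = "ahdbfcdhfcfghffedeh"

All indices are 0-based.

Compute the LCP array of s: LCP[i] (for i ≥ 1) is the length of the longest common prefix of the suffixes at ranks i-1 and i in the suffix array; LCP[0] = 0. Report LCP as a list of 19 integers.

rank→(start, suffix):
  0 → (0, 'ahdbfcdhfcfghffedeh')
  1 → (3, 'bfcdhfcfghffedeh')
  2 → (5, 'cdhfcfghffedeh')
  3 → (9, 'cfghffedeh')
  4 → (2, 'dbfcdhfcfghffedeh')
  5 → (16, 'deh')
  6 → (6, 'dhfcfghffedeh')
  7 → (15, 'edeh')
  8 → (17, 'eh')
  9 → (4, 'fcdhfcfghffedeh')
  10 → (8, 'fcfghffedeh')
  11 → (14, 'fedeh')
  12 → (13, 'ffedeh')
  13 → (10, 'fghffedeh')
  14 → (11, 'ghffedeh')
  15 → (18, 'h')
  16 → (1, 'hdbfcdhfcfghffedeh')
  17 → (7, 'hfcfghffedeh')
  18 → (12, 'hffedeh')

SA = [0, 3, 5, 9, 2, 16, 6, 15, 17, 4, 8, 14, 13, 10, 11, 18, 1, 7, 12]
[i] adj suffixes → lcp
  [1] 0/3 → 0 ('')
  [2] 3/5 → 0 ('')
  [3] 5/9 → 1 ('c')
  [4] 9/2 → 0 ('')
  [5] 2/16 → 1 ('d')
  [6] 16/6 → 1 ('d')
  [7] 6/15 → 0 ('')
  [8] 15/17 → 1 ('e')
  [9] 17/4 → 0 ('')
  [10] 4/8 → 2 ('fc')
  [11] 8/14 → 1 ('f')
  [12] 14/13 → 1 ('f')
  [13] 13/10 → 1 ('f')
  [14] 10/11 → 0 ('')
  [15] 11/18 → 0 ('')
  [16] 18/1 → 1 ('h')
  [17] 1/7 → 1 ('h')
  [18] 7/12 → 2 ('hf')

[0, 0, 0, 1, 0, 1, 1, 0, 1, 0, 2, 1, 1, 1, 0, 0, 1, 1, 2]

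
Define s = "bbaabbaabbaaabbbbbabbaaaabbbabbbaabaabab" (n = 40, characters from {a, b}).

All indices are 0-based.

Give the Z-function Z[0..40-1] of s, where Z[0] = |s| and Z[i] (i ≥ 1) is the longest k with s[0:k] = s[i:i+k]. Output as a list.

[40, 1, 0, 0, 8, 1, 0, 0, 4, 1, 0, 0, 0, 2, 2, 2, 3, 1, 0, 4, 1, 0, 0, 0, 0, 2, 3, 1, 0, 2, 5, 1, 0, 0, 1, 0, 0, 1, 0, 1]

Z[0]=40
i=1: fresh scan; Z[1]=1 scan→box=[1,2)
i=2: fresh scan; Z[2]=0
i=3: fresh scan; Z[3]=0
i=4: fresh scan; Z[4]=8 scan→box=[4,12)
i=5: min(r-i=7, Z[1]=1)=1; Z[5]=1
i=6: min(r-i=6, Z[2]=0)=0; Z[6]=0
i=7: min(r-i=5, Z[3]=0)=0; Z[7]=0
i=8: min(r-i=4, Z[4]=8)=4; Z[8]=4
i=9: min(r-i=3, Z[5]=1)=1; Z[9]=1
i=10: min(r-i=2, Z[6]=0)=0; Z[10]=0
i=11: min(r-i=1, Z[7]=0)=0; Z[11]=0
i=12: fresh scan; Z[12]=0
i=13: fresh scan; Z[13]=2 scan→box=[13,15)
i=14: min(r-i=1, Z[1]=1)=1; Z[14]=2 scan→box=[14,16)
i=15: min(r-i=1, Z[1]=1)=1; Z[15]=2 scan→box=[15,17)
i=16: min(r-i=1, Z[1]=1)=1; Z[16]=3 scan→box=[16,19)
i=17: min(r-i=2, Z[1]=1)=1; Z[17]=1
i=18: min(r-i=1, Z[2]=0)=0; Z[18]=0
i=19: fresh scan; Z[19]=4 scan→box=[19,23)
i=20: min(r-i=3, Z[1]=1)=1; Z[20]=1
i=21: min(r-i=2, Z[2]=0)=0; Z[21]=0
i=22: min(r-i=1, Z[3]=0)=0; Z[22]=0
i=23: fresh scan; Z[23]=0
i=24: fresh scan; Z[24]=0
i=25: fresh scan; Z[25]=2 scan→box=[25,27)
i=26: min(r-i=1, Z[1]=1)=1; Z[26]=3 scan→box=[26,29)
i=27: min(r-i=2, Z[1]=1)=1; Z[27]=1
i=28: min(r-i=1, Z[2]=0)=0; Z[28]=0
i=29: fresh scan; Z[29]=2 scan→box=[29,31)
i=30: min(r-i=1, Z[1]=1)=1; Z[30]=5 scan→box=[30,35)
i=31: min(r-i=4, Z[1]=1)=1; Z[31]=1
i=32: min(r-i=3, Z[2]=0)=0; Z[32]=0
i=33: min(r-i=2, Z[3]=0)=0; Z[33]=0
i=34: min(r-i=1, Z[4]=8)=1; Z[34]=1
i=35: fresh scan; Z[35]=0
i=36: fresh scan; Z[36]=0
i=37: fresh scan; Z[37]=1 scan→box=[37,38)
i=38: fresh scan; Z[38]=0
i=39: fresh scan; Z[39]=1 scan→box=[39,40)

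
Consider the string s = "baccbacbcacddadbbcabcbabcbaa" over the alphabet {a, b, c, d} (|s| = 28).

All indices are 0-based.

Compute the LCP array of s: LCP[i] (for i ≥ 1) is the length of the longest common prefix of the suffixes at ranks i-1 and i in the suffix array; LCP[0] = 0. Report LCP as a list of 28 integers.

sorted suffixes:
  #0 SA[0]=27  'a'
  #1 SA[1]=26  'aa'
  #2 SA[2]=22  'abcbaa'
  #3 SA[3]=18  'abcbabcbaa'
  #4 SA[4]=5  'acbcacddadbbcabcbabcbaa'
  #5 SA[5]=1  'accbacbcacddadbbcabcbabcbaa'
  #6 SA[6]=9  'acddadbbcabcbabcbaa'
  #7 SA[7]=13  'adbbcabcbabcbaa'
  #8 SA[8]=25  'baa'
  #9 SA[9]=21  'babcbaa'
  #10 SA[10]=4  'bacbcacddadbbcabcbabcbaa'
  #11 SA[11]=0  'baccbacbcacddadbbcabcbabcbaa'
  #12 SA[12]=15  'bbcabcbabcbaa'
  #13 SA[13]=16  'bcabcbabcbaa'
  #14 SA[14]=7  'bcacddadbbcabcbabcbaa'
  #15 SA[15]=23  'bcbaa'
  #16 SA[16]=19  'bcbabcbaa'
  #17 SA[17]=17  'cabcbabcbaa'
  #18 SA[18]=8  'cacddadbbcabcbabcbaa'
  #19 SA[19]=24  'cbaa'
  #20 SA[20]=20  'cbabcbaa'
  #21 SA[21]=3  'cbacbcacddadbbcabcbabcbaa'
  #22 SA[22]=6  'cbcacddadbbcabcbabcbaa'
  #23 SA[23]=2  'ccbacbcacddadbbcabcbabcbaa'
  #24 SA[24]=10  'cddadbbcabcbabcbaa'
  #25 SA[25]=12  'dadbbcabcbabcbaa'
  #26 SA[26]=14  'dbbcabcbabcbaa'
  #27 SA[27]=11  'ddadbbcabcbabcbaa'

SA = [27, 26, 22, 18, 5, 1, 9, 13, 25, 21, 4, 0, 15, 16, 7, 23, 19, 17, 8, 24, 20, 3, 6, 2, 10, 12, 14, 11]
rank  pair      lcp
   1  s[27:],s[26:]  1  'a'
   2  s[26:],s[22:]  1  'a'
   3  s[22:],s[18:]  5  'abcba'
   4  s[18:],s[5:]  1  'a'
   5  s[5:],s[1:]  2  'ac'
   6  s[1:],s[9:]  2  'ac'
   7  s[9:],s[13:]  1  'a'
   8  s[13:],s[25:]  0  ''
   9  s[25:],s[21:]  2  'ba'
  10  s[21:],s[4:]  2  'ba'
  11  s[4:],s[0:]  3  'bac'
  12  s[0:],s[15:]  1  'b'
  13  s[15:],s[16:]  1  'b'
  14  s[16:],s[7:]  3  'bca'
  15  s[7:],s[23:]  2  'bc'
  16  s[23:],s[19:]  4  'bcba'
  17  s[19:],s[17:]  0  ''
  18  s[17:],s[8:]  2  'ca'
  19  s[8:],s[24:]  1  'c'
  20  s[24:],s[20:]  3  'cba'
  21  s[20:],s[3:]  3  'cba'
  22  s[3:],s[6:]  2  'cb'
  23  s[6:],s[2:]  1  'c'
  24  s[2:],s[10:]  1  'c'
  25  s[10:],s[12:]  0  ''
  26  s[12:],s[14:]  1  'd'
  27  s[14:],s[11:]  1  'd'

[0, 1, 1, 5, 1, 2, 2, 1, 0, 2, 2, 3, 1, 1, 3, 2, 4, 0, 2, 1, 3, 3, 2, 1, 1, 0, 1, 1]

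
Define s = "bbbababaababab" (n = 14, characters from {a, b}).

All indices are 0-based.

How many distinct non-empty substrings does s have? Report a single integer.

rank→(start, suffix):
  0 → (7, 'aababab')
  1 → (12, 'ab')
  2 → (5, 'abaababab')
  3 → (10, 'abab')
  4 → (3, 'ababaababab')
  5 → (8, 'ababab')
  6 → (13, 'b')
  7 → (6, 'baababab')
  8 → (11, 'bab')
  9 → (4, 'babaababab')
  10 → (9, 'babab')
  11 → (2, 'bababaababab')
  12 → (1, 'bbababaababab')
  13 → (0, 'bbbababaababab')

SA = [7, 12, 5, 10, 3, 8, 13, 6, 11, 4, 9, 2, 1, 0]
rank  pair      lcp
   1  s[7:],s[12:]  1  'a'
   2  s[12:],s[5:]  2  'ab'
   3  s[5:],s[10:]  3  'aba'
   4  s[10:],s[3:]  4  'abab'
   5  s[3:],s[8:]  5  'ababa'
   6  s[8:],s[13:]  0  ''
   7  s[13:],s[6:]  1  'b'
   8  s[6:],s[11:]  2  'ba'
   9  s[11:],s[4:]  3  'bab'
  10  s[4:],s[9:]  4  'baba'
  11  s[9:],s[2:]  5  'babab'
  12  s[2:],s[1:]  1  'b'
  13  s[1:],s[0:]  2  'bb'

n(n+1)/2 = 14·15/2 = 105
Σ LCP = 0 + 1 + 2 + 3 + 4 + 5 + 0 + 1 + 2 + 3 + 4 + 5 + 1 + 2 = 33
distinct = 105 − 33 = 72

72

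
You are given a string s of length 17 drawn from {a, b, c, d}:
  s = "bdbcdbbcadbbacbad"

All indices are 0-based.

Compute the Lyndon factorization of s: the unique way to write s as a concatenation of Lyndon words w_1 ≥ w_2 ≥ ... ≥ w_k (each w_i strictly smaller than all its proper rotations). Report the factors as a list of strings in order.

emit factor 1: 'bd' (i=0, period=2)
emit factor 2: 'bcd' (i=2, period=3)
emit factor 3: 'bbc' (i=5, period=3)
emit factor 4: 'adbb' (i=8, period=4)
emit factor 5: 'acbad' (i=12, period=5)

["bd", "bcd", "bbc", "adbb", "acbad"]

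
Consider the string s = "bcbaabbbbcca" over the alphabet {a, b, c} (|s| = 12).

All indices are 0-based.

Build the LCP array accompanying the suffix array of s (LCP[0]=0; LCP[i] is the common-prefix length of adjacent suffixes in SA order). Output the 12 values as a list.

[0, 1, 1, 0, 1, 3, 2, 1, 2, 0, 1, 1]

rank→(start, suffix):
  0 → (11, 'a')
  1 → (3, 'aabbbbcca')
  2 → (4, 'abbbbcca')
  3 → (2, 'baabbbbcca')
  4 → (5, 'bbbbcca')
  5 → (6, 'bbbcca')
  6 → (7, 'bbcca')
  7 → (0, 'bcbaabbbbcca')
  8 → (8, 'bcca')
  9 → (10, 'ca')
  10 → (1, 'cbaabbbbcca')
  11 → (9, 'cca')

SA = [11, 3, 4, 2, 5, 6, 7, 0, 8, 10, 1, 9]
[i] adj suffixes → lcp
  [1] 11/3 → 1 ('a')
  [2] 3/4 → 1 ('a')
  [3] 4/2 → 0 ('')
  [4] 2/5 → 1 ('b')
  [5] 5/6 → 3 ('bbb')
  [6] 6/7 → 2 ('bb')
  [7] 7/0 → 1 ('b')
  [8] 0/8 → 2 ('bc')
  [9] 8/10 → 0 ('')
  [10] 10/1 → 1 ('c')
  [11] 1/9 → 1 ('c')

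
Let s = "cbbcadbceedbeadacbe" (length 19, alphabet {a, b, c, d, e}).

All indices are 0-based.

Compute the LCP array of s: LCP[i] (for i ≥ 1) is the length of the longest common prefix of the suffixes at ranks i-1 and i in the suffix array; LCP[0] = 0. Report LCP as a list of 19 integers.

sorted suffixes:
  #0 SA[0]=15  'acbe'
  #1 SA[1]=13  'adacbe'
  #2 SA[2]=4  'adbceedbeadacbe'
  #3 SA[3]=1  'bbcadbceedbeadacbe'
  #4 SA[4]=2  'bcadbceedbeadacbe'
  #5 SA[5]=6  'bceedbeadacbe'
  #6 SA[6]=17  'be'
  #7 SA[7]=11  'beadacbe'
  #8 SA[8]=3  'cadbceedbeadacbe'
  #9 SA[9]=0  'cbbcadbceedbeadacbe'
  #10 SA[10]=16  'cbe'
  #11 SA[11]=7  'ceedbeadacbe'
  #12 SA[12]=14  'dacbe'
  #13 SA[13]=5  'dbceedbeadacbe'
  #14 SA[14]=10  'dbeadacbe'
  #15 SA[15]=18  'e'
  #16 SA[16]=12  'eadacbe'
  #17 SA[17]=9  'edbeadacbe'
  #18 SA[18]=8  'eedbeadacbe'

SA = [15, 13, 4, 1, 2, 6, 17, 11, 3, 0, 16, 7, 14, 5, 10, 18, 12, 9, 8]
rank  pair      lcp
   1  s[15:],s[13:]  1  'a'
   2  s[13:],s[4:]  2  'ad'
   3  s[4:],s[1:]  0  ''
   4  s[1:],s[2:]  1  'b'
   5  s[2:],s[6:]  2  'bc'
   6  s[6:],s[17:]  1  'b'
   7  s[17:],s[11:]  2  'be'
   8  s[11:],s[3:]  0  ''
   9  s[3:],s[0:]  1  'c'
  10  s[0:],s[16:]  2  'cb'
  11  s[16:],s[7:]  1  'c'
  12  s[7:],s[14:]  0  ''
  13  s[14:],s[5:]  1  'd'
  14  s[5:],s[10:]  2  'db'
  15  s[10:],s[18:]  0  ''
  16  s[18:],s[12:]  1  'e'
  17  s[12:],s[9:]  1  'e'
  18  s[9:],s[8:]  1  'e'

[0, 1, 2, 0, 1, 2, 1, 2, 0, 1, 2, 1, 0, 1, 2, 0, 1, 1, 1]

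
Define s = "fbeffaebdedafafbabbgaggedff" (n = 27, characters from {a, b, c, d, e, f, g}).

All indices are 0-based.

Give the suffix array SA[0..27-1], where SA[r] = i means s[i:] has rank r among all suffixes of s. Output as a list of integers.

[16, 5, 11, 13, 20, 15, 17, 7, 1, 18, 10, 8, 24, 6, 9, 23, 2, 26, 4, 12, 14, 0, 25, 3, 19, 22, 21]

rank | idx | suffix
   0 |  16 | abbgaggedff
   1 |   5 | aebdedafafbabbgaggedff
   2 |  11 | afafbabbgaggedff
   3 |  13 | afbabbgaggedff
   4 |  20 | aggedff
   5 |  15 | babbgaggedff
   6 |  17 | bbgaggedff
   7 |   7 | bdedafafbabbgaggedff
   8 |   1 | beffaebdedafafbabbgaggedff
   9 |  18 | bgaggedff
  10 |  10 | dafafbabbgaggedff
  11 |   8 | dedafafbabbgaggedff
  12 |  24 | dff
  13 |   6 | ebdedafafbabbgaggedff
  14 |   9 | edafafbabbgaggedff
  15 |  23 | edff
  16 |   2 | effaebdedafafbabbgaggedff
  17 |  26 | f
  18 |   4 | faebdedafafbabbgaggedff
  19 |  12 | fafbabbgaggedff
  20 |  14 | fbabbgaggedff
  21 |   0 | fbeffaebdedafafbabbgaggedff
  22 |  25 | ff
  23 |   3 | ffaebdedafafbabbgaggedff
  24 |  19 | gaggedff
  25 |  22 | gedff
  26 |  21 | ggedff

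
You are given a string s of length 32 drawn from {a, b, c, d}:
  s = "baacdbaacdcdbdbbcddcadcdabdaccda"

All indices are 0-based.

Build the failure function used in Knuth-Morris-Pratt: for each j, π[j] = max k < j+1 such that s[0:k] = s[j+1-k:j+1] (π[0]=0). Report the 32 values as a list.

π[0] = 0
j=1 s[j]='a': π[1]=0 (border '')
j=2 s[j]='a': π[2]=0 (border '')
j=3 s[j]='c': π[3]=0 (border '')
j=4 s[j]='d': π[4]=0 (border '')
j=5 s[j]='b': π[5]=1 (border 'b')
j=6 s[j]='a': π[6]=2 (border 'ba')
j=7 s[j]='a': π[7]=3 (border 'baa')
j=8 s[j]='c': π[8]=4 (border 'baac')
j=9 s[j]='d': π[9]=5 (border 'baacd')
j=10 s[j]='c': k: 5→0; π[10]=0 (border '')
j=11 s[j]='d': π[11]=0 (border '')
j=12 s[j]='b': π[12]=1 (border 'b')
j=13 s[j]='d': k: 1→0; π[13]=0 (border '')
j=14 s[j]='b': π[14]=1 (border 'b')
j=15 s[j]='b': k: 1→0; π[15]=1 (border 'b')
j=16 s[j]='c': k: 1→0; π[16]=0 (border '')
j=17 s[j]='d': π[17]=0 (border '')
j=18 s[j]='d': π[18]=0 (border '')
j=19 s[j]='c': π[19]=0 (border '')
j=20 s[j]='a': π[20]=0 (border '')
j=21 s[j]='d': π[21]=0 (border '')
j=22 s[j]='c': π[22]=0 (border '')
j=23 s[j]='d': π[23]=0 (border '')
j=24 s[j]='a': π[24]=0 (border '')
j=25 s[j]='b': π[25]=1 (border 'b')
j=26 s[j]='d': k: 1→0; π[26]=0 (border '')
j=27 s[j]='a': π[27]=0 (border '')
j=28 s[j]='c': π[28]=0 (border '')
j=29 s[j]='c': π[29]=0 (border '')
j=30 s[j]='d': π[30]=0 (border '')
j=31 s[j]='a': π[31]=0 (border '')

[0, 0, 0, 0, 0, 1, 2, 3, 4, 5, 0, 0, 1, 0, 1, 1, 0, 0, 0, 0, 0, 0, 0, 0, 0, 1, 0, 0, 0, 0, 0, 0]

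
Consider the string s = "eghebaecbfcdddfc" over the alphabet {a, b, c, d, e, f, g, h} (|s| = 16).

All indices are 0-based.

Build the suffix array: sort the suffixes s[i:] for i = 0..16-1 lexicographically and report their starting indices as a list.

[5, 4, 8, 15, 7, 10, 11, 12, 13, 3, 6, 0, 14, 9, 1, 2]

rank | idx | suffix
   0 |   5 | aecbfcdddfc
   1 |   4 | baecbfcdddfc
   2 |   8 | bfcdddfc
   3 |  15 | c
   4 |   7 | cbfcdddfc
   5 |  10 | cdddfc
   6 |  11 | dddfc
   7 |  12 | ddfc
   8 |  13 | dfc
   9 |   3 | ebaecbfcdddfc
  10 |   6 | ecbfcdddfc
  11 |   0 | eghebaecbfcdddfc
  12 |  14 | fc
  13 |   9 | fcdddfc
  14 |   1 | ghebaecbfcdddfc
  15 |   2 | hebaecbfcdddfc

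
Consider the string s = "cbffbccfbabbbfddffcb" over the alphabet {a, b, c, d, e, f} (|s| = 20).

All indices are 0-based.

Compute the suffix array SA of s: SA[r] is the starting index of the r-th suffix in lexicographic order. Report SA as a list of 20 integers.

[9, 19, 8, 10, 11, 4, 12, 1, 18, 0, 5, 6, 14, 15, 7, 3, 17, 13, 2, 16]

sorted suffixes:
  #0 SA[0]=9  'abbbfddffcb'
  #1 SA[1]=19  'b'
  #2 SA[2]=8  'babbbfddffcb'
  #3 SA[3]=10  'bbbfddffcb'
  #4 SA[4]=11  'bbfddffcb'
  #5 SA[5]=4  'bccfbabbbfddffcb'
  #6 SA[6]=12  'bfddffcb'
  #7 SA[7]=1  'bffbccfbabbbfddffcb'
  #8 SA[8]=18  'cb'
  #9 SA[9]=0  'cbffbccfbabbbfddffcb'
  #10 SA[10]=5  'ccfbabbbfddffcb'
  #11 SA[11]=6  'cfbabbbfddffcb'
  #12 SA[12]=14  'ddffcb'
  #13 SA[13]=15  'dffcb'
  #14 SA[14]=7  'fbabbbfddffcb'
  #15 SA[15]=3  'fbccfbabbbfddffcb'
  #16 SA[16]=17  'fcb'
  #17 SA[17]=13  'fddffcb'
  #18 SA[18]=2  'ffbccfbabbbfddffcb'
  #19 SA[19]=16  'ffcb'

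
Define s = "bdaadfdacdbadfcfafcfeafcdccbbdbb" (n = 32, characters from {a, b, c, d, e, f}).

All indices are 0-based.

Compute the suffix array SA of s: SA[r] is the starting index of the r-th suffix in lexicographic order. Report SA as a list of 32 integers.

[2, 7, 11, 3, 21, 16, 31, 10, 30, 27, 0, 28, 26, 25, 8, 23, 14, 18, 1, 6, 9, 29, 24, 12, 4, 20, 15, 22, 13, 17, 5, 19]

sorted suffixes:
  #0 SA[0]=2  'aadfdacdbadfcfafcfeafcdccbbdbb'
  #1 SA[1]=7  'acdbadfcfafcfeafcdccbbdbb'
  #2 SA[2]=11  'adfcfafcfeafcdccbbdbb'
  #3 SA[3]=3  'adfdacdbadfcfafcfeafcdccbbdbb'
  #4 SA[4]=21  'afcdccbbdbb'
  #5 SA[5]=16  'afcfeafcdccbbdbb'
  #6 SA[6]=31  'b'
  #7 SA[7]=10  'badfcfafcfeafcdccbbdbb'
  #8 SA[8]=30  'bb'
  #9 SA[9]=27  'bbdbb'
  #10 SA[10]=0  'bdaadfdacdbadfcfafcfeafcdccbbdbb'
  #11 SA[11]=28  'bdbb'
  #12 SA[12]=26  'cbbdbb'
  #13 SA[13]=25  'ccbbdbb'
  #14 SA[14]=8  'cdbadfcfafcfeafcdccbbdbb'
  #15 SA[15]=23  'cdccbbdbb'
  #16 SA[16]=14  'cfafcfeafcdccbbdbb'
  #17 SA[17]=18  'cfeafcdccbbdbb'
  #18 SA[18]=1  'daadfdacdbadfcfafcfeafcdccbbdbb'
  #19 SA[19]=6  'dacdbadfcfafcfeafcdccbbdbb'
  #20 SA[20]=9  'dbadfcfafcfeafcdccbbdbb'
  #21 SA[21]=29  'dbb'
  #22 SA[22]=24  'dccbbdbb'
  #23 SA[23]=12  'dfcfafcfeafcdccbbdbb'
  #24 SA[24]=4  'dfdacdbadfcfafcfeafcdccbbdbb'
  #25 SA[25]=20  'eafcdccbbdbb'
  #26 SA[26]=15  'fafcfeafcdccbbdbb'
  #27 SA[27]=22  'fcdccbbdbb'
  #28 SA[28]=13  'fcfafcfeafcdccbbdbb'
  #29 SA[29]=17  'fcfeafcdccbbdbb'
  #30 SA[30]=5  'fdacdbadfcfafcfeafcdccbbdbb'
  #31 SA[31]=19  'feafcdccbbdbb'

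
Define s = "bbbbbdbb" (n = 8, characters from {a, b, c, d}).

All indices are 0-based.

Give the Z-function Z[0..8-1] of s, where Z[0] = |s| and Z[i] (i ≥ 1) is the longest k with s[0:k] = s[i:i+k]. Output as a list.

Z[0]=8
i=1: fresh scan; Z[1]=4 extend→box=[1,5)
i=2: min(r-i=3, Z[1]=4)=3; Z[2]=3
i=3: min(r-i=2, Z[2]=3)=2; Z[3]=2
i=4: min(r-i=1, Z[3]=2)=1; Z[4]=1
i=5: fresh scan; Z[5]=0
i=6: fresh scan; Z[6]=2 extend→box=[6,8)
i=7: min(r-i=1, Z[1]=4)=1; Z[7]=1

[8, 4, 3, 2, 1, 0, 2, 1]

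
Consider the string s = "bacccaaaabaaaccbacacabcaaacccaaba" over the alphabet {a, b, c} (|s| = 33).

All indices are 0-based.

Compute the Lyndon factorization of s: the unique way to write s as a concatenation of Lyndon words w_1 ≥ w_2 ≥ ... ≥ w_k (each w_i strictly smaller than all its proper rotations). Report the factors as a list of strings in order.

["b", "accc", "aaaabaaaccbacacabcaaacccaab", "a"]

emit factor 1: 'b' (i=0, period=1)
emit factor 2: 'accc' (i=1, period=4)
emit factor 3: 'aaaabaaaccbacacabcaaacccaab' (i=5, period=27)
emit factor 4: 'a' (i=32, period=1)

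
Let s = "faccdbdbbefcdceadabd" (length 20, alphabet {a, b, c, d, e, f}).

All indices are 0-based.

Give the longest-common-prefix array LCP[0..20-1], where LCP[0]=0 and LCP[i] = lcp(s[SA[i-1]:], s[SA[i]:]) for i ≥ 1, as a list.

[0, 1, 1, 0, 1, 2, 1, 0, 1, 2, 1, 0, 1, 1, 2, 1, 0, 1, 0, 1]

rank→(start, suffix):
  0 → (17, 'abd')
  1 → (1, 'accdbdbbefcdceadabd')
  2 → (15, 'adabd')
  3 → (7, 'bbefcdceadabd')
  4 → (18, 'bd')
  5 → (5, 'bdbbefcdceadabd')
  6 → (8, 'befcdceadabd')
  7 → (2, 'ccdbdbbefcdceadabd')
  8 → (3, 'cdbdbbefcdceadabd')
  9 → (11, 'cdceadabd')
  10 → (13, 'ceadabd')
  11 → (19, 'd')
  12 → (16, 'dabd')
  13 → (6, 'dbbefcdceadabd')
  14 → (4, 'dbdbbefcdceadabd')
  15 → (12, 'dceadabd')
  16 → (14, 'eadabd')
  17 → (9, 'efcdceadabd')
  18 → (0, 'faccdbdbbefcdceadabd')
  19 → (10, 'fcdceadabd')

SA = [17, 1, 15, 7, 18, 5, 8, 2, 3, 11, 13, 19, 16, 6, 4, 12, 14, 9, 0, 10]
rank  pair      lcp
   1  s[17:],s[1:]  1  'a'
   2  s[1:],s[15:]  1  'a'
   3  s[15:],s[7:]  0  ''
   4  s[7:],s[18:]  1  'b'
   5  s[18:],s[5:]  2  'bd'
   6  s[5:],s[8:]  1  'b'
   7  s[8:],s[2:]  0  ''
   8  s[2:],s[3:]  1  'c'
   9  s[3:],s[11:]  2  'cd'
  10  s[11:],s[13:]  1  'c'
  11  s[13:],s[19:]  0  ''
  12  s[19:],s[16:]  1  'd'
  13  s[16:],s[6:]  1  'd'
  14  s[6:],s[4:]  2  'db'
  15  s[4:],s[12:]  1  'd'
  16  s[12:],s[14:]  0  ''
  17  s[14:],s[9:]  1  'e'
  18  s[9:],s[0:]  0  ''
  19  s[0:],s[10:]  1  'f'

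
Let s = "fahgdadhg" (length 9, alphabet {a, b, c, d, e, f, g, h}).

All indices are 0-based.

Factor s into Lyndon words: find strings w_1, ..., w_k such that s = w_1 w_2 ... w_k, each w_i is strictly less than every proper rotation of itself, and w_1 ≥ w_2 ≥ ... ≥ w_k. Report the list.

["f", "ahgd", "adhg"]

emit factor 1: 'f' (i=0, period=1)
emit factor 2: 'ahgd' (i=1, period=4)
emit factor 3: 'adhg' (i=5, period=4)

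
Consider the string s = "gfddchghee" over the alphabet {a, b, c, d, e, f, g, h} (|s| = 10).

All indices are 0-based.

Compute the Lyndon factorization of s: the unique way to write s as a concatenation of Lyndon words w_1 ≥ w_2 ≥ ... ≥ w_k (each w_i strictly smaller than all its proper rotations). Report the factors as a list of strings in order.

["g", "f", "d", "d", "chghee"]

emit factor 1: 'g' (i=0, period=1)
emit factor 2: 'f' (i=1, period=1)
emit factor 3: 'd' (i=2, period=1)
emit factor 4: 'd' (i=3, period=1)
emit factor 5: 'chghee' (i=4, period=6)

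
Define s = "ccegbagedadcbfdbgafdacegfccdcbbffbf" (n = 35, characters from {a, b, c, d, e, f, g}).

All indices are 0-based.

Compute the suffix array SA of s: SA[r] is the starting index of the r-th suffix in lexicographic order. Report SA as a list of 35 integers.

rank→(start, suffix):
  0 → (20, 'acegfccdcbbffbf')
  1 → (9, 'adcbfdbgafdacegfccdcbbffbf')
  2 → (17, 'afdacegfccdcbbffbf')
  3 → (5, 'agedadcbfdbgafdacegfccdcbbffbf')
  4 → (4, 'bagedadcbfdbgafdacegfccdcbbffbf')
  5 → (29, 'bbffbf')
  6 → (33, 'bf')
  7 → (12, 'bfdbgafdacegfccdcbbffbf')
  8 → (30, 'bffbf')
  9 → (15, 'bgafdacegfccdcbbffbf')
  10 → (28, 'cbbffbf')
  11 → (11, 'cbfdbgafdacegfccdcbbffbf')
  12 → (25, 'ccdcbbffbf')
  13 → (0, 'ccegbagedadcbfdbgafdacegfccdcbbffbf')
  14 → (26, 'cdcbbffbf')
  15 → (1, 'cegbagedadcbfdbgafdacegfccdcbbffbf')
  16 → (21, 'cegfccdcbbffbf')
  17 → (19, 'dacegfccdcbbffbf')
  18 → (8, 'dadcbfdbgafdacegfccdcbbffbf')
  19 → (14, 'dbgafdacegfccdcbbffbf')
  20 → (27, 'dcbbffbf')
  21 → (10, 'dcbfdbgafdacegfccdcbbffbf')
  22 → (7, 'edadcbfdbgafdacegfccdcbbffbf')
  23 → (2, 'egbagedadcbfdbgafdacegfccdcbbffbf')
  24 → (22, 'egfccdcbbffbf')
  25 → (34, 'f')
  26 → (32, 'fbf')
  27 → (24, 'fccdcbbffbf')
  28 → (18, 'fdacegfccdcbbffbf')
  29 → (13, 'fdbgafdacegfccdcbbffbf')
  30 → (31, 'ffbf')
  31 → (16, 'gafdacegfccdcbbffbf')
  32 → (3, 'gbagedadcbfdbgafdacegfccdcbbffbf')
  33 → (6, 'gedadcbfdbgafdacegfccdcbbffbf')
  34 → (23, 'gfccdcbbffbf')

[20, 9, 17, 5, 4, 29, 33, 12, 30, 15, 28, 11, 25, 0, 26, 1, 21, 19, 8, 14, 27, 10, 7, 2, 22, 34, 32, 24, 18, 13, 31, 16, 3, 6, 23]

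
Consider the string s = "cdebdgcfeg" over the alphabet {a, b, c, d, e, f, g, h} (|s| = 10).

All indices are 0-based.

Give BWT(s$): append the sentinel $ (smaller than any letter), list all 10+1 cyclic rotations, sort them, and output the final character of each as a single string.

ge$gcbdfced

rank  rotation     last
    0  $cdebdgcfeg  g
    1  bdgcfeg$cde  e
    2  cdebdgcfeg$  $
    3  cfeg$cdebdg  g
    4  debdgcfeg$c  c
    5  dgcfeg$cdeb  b
    6  ebdgcfeg$cd  d
    7  eg$cdebdgcf  f
    8  feg$cdebdgc  c
    9  g$cdebdgcfe  e
   10  gcfeg$cdebd  d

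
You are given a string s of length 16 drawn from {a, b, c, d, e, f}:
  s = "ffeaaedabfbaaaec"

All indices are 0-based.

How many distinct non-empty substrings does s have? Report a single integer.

rank→(start, suffix):
  0 → (11, 'aaaec')
  1 → (12, 'aaec')
  2 → (3, 'aaedabfbaaaec')
  3 → (7, 'abfbaaaec')
  4 → (13, 'aec')
  5 → (4, 'aedabfbaaaec')
  6 → (10, 'baaaec')
  7 → (8, 'bfbaaaec')
  8 → (15, 'c')
  9 → (6, 'dabfbaaaec')
  10 → (2, 'eaaedabfbaaaec')
  11 → (14, 'ec')
  12 → (5, 'edabfbaaaec')
  13 → (9, 'fbaaaec')
  14 → (1, 'feaaedabfbaaaec')
  15 → (0, 'ffeaaedabfbaaaec')

SA = [11, 12, 3, 7, 13, 4, 10, 8, 15, 6, 2, 14, 5, 9, 1, 0]
i: (SA[i-1],SA[i]) lcp shared
  1: (11,12) 2 'aa'
  2: (12,3) 3 'aae'
  3: (3,7) 1 'a'
  4: (7,13) 1 'a'
  5: (13,4) 2 'ae'
  6: (4,10) 0 ''
  7: (10,8) 1 'b'
  8: (8,15) 0 ''
  9: (15,6) 0 ''
  10: (6,2) 0 ''
  11: (2,14) 1 'e'
  12: (14,5) 1 'e'
  13: (5,9) 0 ''
  14: (9,1) 1 'f'
  15: (1,0) 1 'f'

n(n+1)/2 = 16·17/2 = 136
Σ LCP = 0 + 2 + 3 + 1 + 1 + 2 + 0 + 1 + 0 + 0 + 0 + 1 + 1 + 0 + 1 + 1 = 14
distinct = 136 − 14 = 122

122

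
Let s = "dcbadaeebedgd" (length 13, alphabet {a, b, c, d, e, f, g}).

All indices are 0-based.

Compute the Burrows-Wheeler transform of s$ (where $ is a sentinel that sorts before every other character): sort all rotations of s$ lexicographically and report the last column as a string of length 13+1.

rank  rotation        last
    0  $dcbadaeebedgd  d
    1  adaeebedgd$dcb  b
    2  aeebedgd$dcbad  d
    3  badaeebedgd$dc  c
    4  bedgd$dcbadaee  e
    5  cbadaeebedgd$d  d
    6  d$dcbadaeebedg  g
    7  daeebedgd$dcba  a
    8  dcbadaeebedgd$  $
    9  dgd$dcbadaeebe  e
   10  ebedgd$dcbadae  e
   11  edgd$dcbadaeeb  b
   12  eebedgd$dcbada  a
   13  gd$dcbadaeebed  d

dbdcedga$eebad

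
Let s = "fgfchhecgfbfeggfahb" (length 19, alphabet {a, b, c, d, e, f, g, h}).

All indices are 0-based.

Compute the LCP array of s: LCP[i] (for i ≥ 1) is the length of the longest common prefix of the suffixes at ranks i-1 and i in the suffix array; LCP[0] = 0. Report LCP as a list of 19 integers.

sorted suffixes:
  #0 SA[0]=16  'ahb'
  #1 SA[1]=18  'b'
  #2 SA[2]=10  'bfeggfahb'
  #3 SA[3]=7  'cgfbfeggfahb'
  #4 SA[4]=3  'chhecgfbfeggfahb'
  #5 SA[5]=6  'ecgfbfeggfahb'
  #6 SA[6]=12  'eggfahb'
  #7 SA[7]=15  'fahb'
  #8 SA[8]=9  'fbfeggfahb'
  #9 SA[9]=2  'fchhecgfbfeggfahb'
  #10 SA[10]=11  'feggfahb'
  #11 SA[11]=0  'fgfchhecgfbfeggfahb'
  #12 SA[12]=14  'gfahb'
  #13 SA[13]=8  'gfbfeggfahb'
  #14 SA[14]=1  'gfchhecgfbfeggfahb'
  #15 SA[15]=13  'ggfahb'
  #16 SA[16]=17  'hb'
  #17 SA[17]=5  'hecgfbfeggfahb'
  #18 SA[18]=4  'hhecgfbfeggfahb'

SA = [16, 18, 10, 7, 3, 6, 12, 15, 9, 2, 11, 0, 14, 8, 1, 13, 17, 5, 4]
i: (SA[i-1],SA[i]) lcp shared
  1: (16,18) 0 ''
  2: (18,10) 1 'b'
  3: (10,7) 0 ''
  4: (7,3) 1 'c'
  5: (3,6) 0 ''
  6: (6,12) 1 'e'
  7: (12,15) 0 ''
  8: (15,9) 1 'f'
  9: (9,2) 1 'f'
  10: (2,11) 1 'f'
  11: (11,0) 1 'f'
  12: (0,14) 0 ''
  13: (14,8) 2 'gf'
  14: (8,1) 2 'gf'
  15: (1,13) 1 'g'
  16: (13,17) 0 ''
  17: (17,5) 1 'h'
  18: (5,4) 1 'h'

[0, 0, 1, 0, 1, 0, 1, 0, 1, 1, 1, 1, 0, 2, 2, 1, 0, 1, 1]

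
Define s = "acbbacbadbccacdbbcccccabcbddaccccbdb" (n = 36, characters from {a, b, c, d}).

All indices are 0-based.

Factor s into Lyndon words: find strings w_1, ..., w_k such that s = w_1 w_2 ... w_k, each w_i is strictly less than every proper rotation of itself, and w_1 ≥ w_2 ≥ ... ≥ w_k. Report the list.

emit factor 1: 'acbb' (i=0, period=4)
emit factor 2: 'acbadbccacdbbccccc' (i=4, period=18)
emit factor 3: 'abcbddaccccbdb' (i=22, period=14)

["acbb", "acbadbccacdbbccccc", "abcbddaccccbdb"]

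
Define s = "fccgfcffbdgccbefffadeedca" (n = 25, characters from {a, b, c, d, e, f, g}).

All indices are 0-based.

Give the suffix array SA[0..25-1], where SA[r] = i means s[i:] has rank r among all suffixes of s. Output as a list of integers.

sorted suffixes:
  #0 SA[0]=24  'a'
  #1 SA[1]=18  'adeedca'
  #2 SA[2]=8  'bdgccbefffadeedca'
  #3 SA[3]=13  'befffadeedca'
  #4 SA[4]=23  'ca'
  #5 SA[5]=12  'cbefffadeedca'
  #6 SA[6]=11  'ccbefffadeedca'
  #7 SA[7]=1  'ccgfcffbdgccbefffadeedca'
  #8 SA[8]=5  'cffbdgccbefffadeedca'
  #9 SA[9]=2  'cgfcffbdgccbefffadeedca'
  #10 SA[10]=22  'dca'
  #11 SA[11]=19  'deedca'
  #12 SA[12]=9  'dgccbefffadeedca'
  #13 SA[13]=21  'edca'
  #14 SA[14]=20  'eedca'
  #15 SA[15]=14  'efffadeedca'
  #16 SA[16]=17  'fadeedca'
  #17 SA[17]=7  'fbdgccbefffadeedca'
  #18 SA[18]=0  'fccgfcffbdgccbefffadeedca'
  #19 SA[19]=4  'fcffbdgccbefffadeedca'
  #20 SA[20]=16  'ffadeedca'
  #21 SA[21]=6  'ffbdgccbefffadeedca'
  #22 SA[22]=15  'fffadeedca'
  #23 SA[23]=10  'gccbefffadeedca'
  #24 SA[24]=3  'gfcffbdgccbefffadeedca'

[24, 18, 8, 13, 23, 12, 11, 1, 5, 2, 22, 19, 9, 21, 20, 14, 17, 7, 0, 4, 16, 6, 15, 10, 3]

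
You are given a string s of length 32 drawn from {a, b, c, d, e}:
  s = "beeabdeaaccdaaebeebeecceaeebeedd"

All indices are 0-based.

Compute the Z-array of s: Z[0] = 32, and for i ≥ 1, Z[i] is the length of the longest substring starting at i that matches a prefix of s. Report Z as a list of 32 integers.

Z[0]=32
i=1: i≥r, start 0; Z[1]=0
i=2: i≥r, start 0; Z[2]=0
i=3: i≥r, start 0; Z[3]=0
i=4: i≥r, start 0; Z[4]=1 extend→box=[4,5)
i=5: i≥r, start 0; Z[5]=0
i=6: i≥r, start 0; Z[6]=0
i=7: i≥r, start 0; Z[7]=0
i=8: i≥r, start 0; Z[8]=0
i=9: i≥r, start 0; Z[9]=0
i=10: i≥r, start 0; Z[10]=0
i=11: i≥r, start 0; Z[11]=0
i=12: i≥r, start 0; Z[12]=0
i=13: i≥r, start 0; Z[13]=0
i=14: i≥r, start 0; Z[14]=0
i=15: i≥r, start 0; Z[15]=3 extend→box=[15,18)
i=16: min(r-i=2, Z[1]=0)=0; Z[16]=0
i=17: min(r-i=1, Z[2]=0)=0; Z[17]=0
i=18: i≥r, start 0; Z[18]=3 extend→box=[18,21)
i=19: min(r-i=2, Z[1]=0)=0; Z[19]=0
i=20: min(r-i=1, Z[2]=0)=0; Z[20]=0
i=21: i≥r, start 0; Z[21]=0
i=22: i≥r, start 0; Z[22]=0
i=23: i≥r, start 0; Z[23]=0
i=24: i≥r, start 0; Z[24]=0
i=25: i≥r, start 0; Z[25]=0
i=26: i≥r, start 0; Z[26]=0
i=27: i≥r, start 0; Z[27]=3 extend→box=[27,30)
i=28: min(r-i=2, Z[1]=0)=0; Z[28]=0
i=29: min(r-i=1, Z[2]=0)=0; Z[29]=0
i=30: i≥r, start 0; Z[30]=0
i=31: i≥r, start 0; Z[31]=0

[32, 0, 0, 0, 1, 0, 0, 0, 0, 0, 0, 0, 0, 0, 0, 3, 0, 0, 3, 0, 0, 0, 0, 0, 0, 0, 0, 3, 0, 0, 0, 0]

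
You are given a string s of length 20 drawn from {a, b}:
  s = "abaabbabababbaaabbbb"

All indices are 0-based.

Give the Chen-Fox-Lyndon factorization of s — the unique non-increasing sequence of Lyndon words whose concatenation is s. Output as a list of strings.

emit factor 1: 'ab' (i=0, period=2)
emit factor 2: 'aabbabababb' (i=2, period=11)
emit factor 3: 'aaabbbb' (i=13, period=7)

["ab", "aabbabababb", "aaabbbb"]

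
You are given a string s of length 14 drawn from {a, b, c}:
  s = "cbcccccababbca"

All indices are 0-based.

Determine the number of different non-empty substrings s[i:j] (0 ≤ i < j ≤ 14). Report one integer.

rank | idx | suffix
   0 |  13 | a
   1 |   7 | ababbca
   2 |   9 | abbca
   3 |   8 | babbca
   4 |  10 | bbca
   5 |  11 | bca
   6 |   1 | bcccccababbca
   7 |  12 | ca
   8 |   6 | cababbca
   9 |   0 | cbcccccababbca
  10 |   5 | ccababbca
  11 |   4 | cccababbca
  12 |   3 | ccccababbca
  13 |   2 | cccccababbca

SA = [13, 7, 9, 8, 10, 11, 1, 12, 6, 0, 5, 4, 3, 2]
i: (SA[i-1],SA[i]) lcp shared
  1: (13,7) 1 'a'
  2: (7,9) 2 'ab'
  3: (9,8) 0 ''
  4: (8,10) 1 'b'
  5: (10,11) 1 'b'
  6: (11,1) 2 'bc'
  7: (1,12) 0 ''
  8: (12,6) 2 'ca'
  9: (6,0) 1 'c'
  10: (0,5) 1 'c'
  11: (5,4) 2 'cc'
  12: (4,3) 3 'ccc'
  13: (3,2) 4 'cccc'

n(n+1)/2 = 14·15/2 = 105
Σ LCP = 0 + 1 + 2 + 0 + 1 + 1 + 2 + 0 + 2 + 1 + 1 + 2 + 3 + 4 = 20
distinct = 105 − 20 = 85

85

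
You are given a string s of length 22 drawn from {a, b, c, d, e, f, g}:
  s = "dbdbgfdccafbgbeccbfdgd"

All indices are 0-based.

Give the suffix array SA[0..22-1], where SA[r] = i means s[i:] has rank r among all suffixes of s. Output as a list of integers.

[9, 1, 13, 17, 11, 3, 8, 16, 7, 15, 21, 0, 2, 6, 19, 14, 10, 5, 18, 12, 20, 4]

sorted suffixes:
  #0 SA[0]=9  'afbgbeccbfdgd'
  #1 SA[1]=1  'bdbgfdccafbgbeccbfdgd'
  #2 SA[2]=13  'beccbfdgd'
  #3 SA[3]=17  'bfdgd'
  #4 SA[4]=11  'bgbeccbfdgd'
  #5 SA[5]=3  'bgfdccafbgbeccbfdgd'
  #6 SA[6]=8  'cafbgbeccbfdgd'
  #7 SA[7]=16  'cbfdgd'
  #8 SA[8]=7  'ccafbgbeccbfdgd'
  #9 SA[9]=15  'ccbfdgd'
  #10 SA[10]=21  'd'
  #11 SA[11]=0  'dbdbgfdccafbgbeccbfdgd'
  #12 SA[12]=2  'dbgfdccafbgbeccbfdgd'
  #13 SA[13]=6  'dccafbgbeccbfdgd'
  #14 SA[14]=19  'dgd'
  #15 SA[15]=14  'eccbfdgd'
  #16 SA[16]=10  'fbgbeccbfdgd'
  #17 SA[17]=5  'fdccafbgbeccbfdgd'
  #18 SA[18]=18  'fdgd'
  #19 SA[19]=12  'gbeccbfdgd'
  #20 SA[20]=20  'gd'
  #21 SA[21]=4  'gfdccafbgbeccbfdgd'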